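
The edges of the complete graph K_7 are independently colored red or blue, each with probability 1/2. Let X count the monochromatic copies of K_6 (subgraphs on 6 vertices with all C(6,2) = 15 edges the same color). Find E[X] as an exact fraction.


Let X = Σ_S X_S over the C(7, 6) = 7 subsets S of size 6, where X_S = 1 if the K_6 on S is monochromatic.
For a fixed S, the K_6 on S has C(6, 2) = 15 edges. P[all 15 edges red] = (1/2)^15, and likewise for blue, so P[monochromatic] = 2·(1/2)^15 = 2^{1 − 15} = 1/16384.
Summing: E[X] = C(7, 6) · 2^{1 − 15} = 7 · 1/16384 = 7/16384.
Numerically: E[X] ≈ 0.00043.

E[X] = C(7,6)·2^(1−C(6,2)) = 7/16384 ≈ 0.00043.


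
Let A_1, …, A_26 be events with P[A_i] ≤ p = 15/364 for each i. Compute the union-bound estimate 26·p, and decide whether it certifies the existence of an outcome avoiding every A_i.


Union bound: P[∪_{i=1}^{26} A_i] ≤ Σ_i P[A_i] ≤ 26·p = 26·(15/364) = 15/14.
Numerically: 15/14 ≈ 1.071.
Is 15/14 < 1? NO.
Since the bound 15/14 is ≥ 1, the union bound is uninformative here; it does NOT by itself certify existence.

26·p = 15/14 ≈ 1.071; existence NOT certified by the union bound.


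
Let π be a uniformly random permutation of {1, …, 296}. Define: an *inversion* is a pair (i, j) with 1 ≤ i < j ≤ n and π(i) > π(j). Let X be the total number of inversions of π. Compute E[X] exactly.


Write X = Σ X_I over the C(296, 2) = 43660 pairs i < j, with X_I the indicator of one inversion.
There are 43660 indicators.
For each fixed pair i < j, the values π(i) and π(j) are two distinct elements of {1, …, 296} in uniformly random order; by symmetry P[π(i) > π(j)] = 1/2.
By linearity: E[X] = 43660 · (1/2) = C(296, 2) · (1/2) = 43660/2 = 21830 ≈ 21830.0000.

E[X] = 21830 = 21830.0000.


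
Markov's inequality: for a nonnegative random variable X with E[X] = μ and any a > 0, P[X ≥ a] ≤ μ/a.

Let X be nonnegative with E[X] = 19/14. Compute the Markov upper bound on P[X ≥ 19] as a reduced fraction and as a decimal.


μ = E[X] = 19/14, a = 19.
Markov: P[X ≥ 19] ≤ μ/a = (19/14)/19 = 1/14.
Numerically: ≈ 0.0714.
(Since a = 19 > μ = 1.3571, the bound 1/14 is < 1 and informative.)

P[X ≥ 19] ≤ 1/14 ≈ 0.0714.


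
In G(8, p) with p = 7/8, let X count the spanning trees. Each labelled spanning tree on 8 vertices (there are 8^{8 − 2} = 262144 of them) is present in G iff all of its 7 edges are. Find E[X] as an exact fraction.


K_8 has 8^{8 − 2} = 262144 labelled spanning trees.
For each such spanning tree H, let X_H = 1 if all 7 edges of H are present in G. Then P[X_H = 1] = p^{7} = (7/8)^{7} = 823543/2097152.
Summing the indicators: E[X] = Σ_H E[X_H] = 262144 · p^{7} = 262144 · 823543/2097152 = 823543/8.
Numerically: E[X] ≈ 102943.

E[X] = 262144 · (7/8)^{7} = 823543/8 ≈ 102943.


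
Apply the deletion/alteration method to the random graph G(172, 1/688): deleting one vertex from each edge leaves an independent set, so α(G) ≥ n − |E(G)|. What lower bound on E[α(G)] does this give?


E[|E(G)|] = C(172, 2)·p = 14706 · (1/688) = 171/8.
E[α(G)] ≥ n − E[|E(G)|] = 172 − 171/8 = 1205/8.
Numerically: ≈ 150.625.
(This is only a lower bound; the true E[α(G)] may be larger.)

E[α(G)] ≥ 1205/8 ≈ 150.625.


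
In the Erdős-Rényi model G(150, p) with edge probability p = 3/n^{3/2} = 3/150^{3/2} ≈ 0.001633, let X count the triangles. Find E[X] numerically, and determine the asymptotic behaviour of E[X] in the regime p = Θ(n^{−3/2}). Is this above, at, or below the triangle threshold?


Number of potential triangles: C(150, 3) = 551300.
Each occurs with probability p³ ≈ (0.001633)³ ≈ 4.3546484e-09.
By linearity: E[X] = C(150, 3)·p³ ≈ 551300 · 4.3546484e-09 ≈ 0.00240.
Since α = 3/2 > 1, p = c/n^{3/2} = o(1/n) is below the triangle threshold p ~ 1/n. Asymptotically E[X] ~ (c³/6)·n^{3(1−α)} = (3³/6)·n^{-1.5} → 0, so by Markov's inequality G has no triangles w.h.p.

E[X] ≈ 0.00240; in regime p = Θ(1/n^{3/2}) E[X] tends to 0 (below the triangle threshold p ~ 1/n).


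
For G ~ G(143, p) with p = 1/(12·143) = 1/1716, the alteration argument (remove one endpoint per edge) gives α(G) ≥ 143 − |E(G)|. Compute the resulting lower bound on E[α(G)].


E[|E(G)|] = C(143, 2)·p = 10153 · (1/1716) = 71/12.
E[α(G)] ≥ n − E[|E(G)|] = 143 − 71/12 = 1645/12.
Numerically: ≈ 137.083333.
(This is only a lower bound; the true E[α(G)] may be larger.)

E[α(G)] ≥ 1645/12 ≈ 137.083333.


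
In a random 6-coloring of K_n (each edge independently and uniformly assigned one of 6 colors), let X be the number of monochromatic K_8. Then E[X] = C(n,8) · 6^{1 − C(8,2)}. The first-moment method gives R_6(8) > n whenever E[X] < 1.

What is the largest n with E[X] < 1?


We need C(n, 8) · 6^{1 − 28} < 1, i.e. C(n, 8) < 6^{28 − 1} = 1023490369077469249536.
Check values of n near the boundary:
  n = 1593: C(1593, 8) = 1010555394551193970323; 1010555394551193970323 < 1023490369077469249536? YES
  n = 1594: C(1594, 8) = 1015652773590544255167; 1015652773590544255167 < 1023490369077469249536? YES
  n = 1595: C(1595, 8) = 1020772636343363633895; 1020772636343363633895 < 1023490369077469249536? YES
  n = 1596: C(1596, 8) = 1025915067760710553965; 1025915067760710553965 < 1023490369077469249536? NO
  n = 1597: C(1597, 8) = 1031080153060953275445; 1031080153060953275445 < 1023490369077469249536? NO
  n = 1598: C(1598, 8) = 1036267977730442348529; 1036267977730442348529 < 1023490369077469249536? NO
The largest n with C(n, 8) < 1023490369077469249536 is n = 1595 (where E[X] = 113419181815929292655/113721152119718805504 ≈ 0.9973446). Hence R_6(8) > 1595, i.e. R_6(8) ≥ 1596.

Largest n = 1595; hence R_6(8) > 1595.


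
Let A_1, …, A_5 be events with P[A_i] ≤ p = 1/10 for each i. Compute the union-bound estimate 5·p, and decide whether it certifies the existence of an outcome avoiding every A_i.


Union bound: P[∪_{i=1}^{5} A_i] ≤ Σ_i P[A_i] ≤ 5·p = 5·(1/10) = 1/2.
Numerically: 1/2 ≈ 0.5000000.
Is 1/2 < 1? YES.
Since P[∪ A_i] ≤ 1/2 < 1, the complement has P[∩ A_i^c] ≥ 1 − 1/2 = 1/2 > 0, so some outcome avoids every A_i.

5·p = 1/2 ≈ 0.5000000; existence CERTIFIED by the union bound.


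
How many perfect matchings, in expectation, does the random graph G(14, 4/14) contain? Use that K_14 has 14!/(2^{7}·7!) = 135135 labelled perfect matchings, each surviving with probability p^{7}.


K_14 has 14!/(2^{7}·7!) = 135135 labelled perfect matchings.
For each such perfect matching H, let X_H = 1 if all 7 edges of H are present in G. Then P[X_H = 1] = p^{7} = (2/7)^{7} = 128/823543.
By linearity of expectation: E[X] = Σ_H E[X_H] = 135135 · p^{7} = 135135 · 128/823543 = 2471040/117649.
Numerically: E[X] ≈ 21.0035.

E[X] = 135135 · (2/7)^{7} = 2471040/117649 ≈ 21.0035.


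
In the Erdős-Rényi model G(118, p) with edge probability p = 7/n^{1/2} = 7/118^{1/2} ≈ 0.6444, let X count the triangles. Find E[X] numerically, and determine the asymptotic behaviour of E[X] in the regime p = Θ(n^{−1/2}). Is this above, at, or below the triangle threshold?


Number of potential triangles: C(118, 3) = 266916.
Each occurs with probability p³ ≈ (0.6444)³ ≈ 2.6759076e-01.
By linearity: E[X] = C(118, 3)·p³ ≈ 266916 · 2.6759076e-01 ≈ 71424.25465.
Since α = 1/2 < 1, p = c/n^{1/2} ≫ 1/n is above the triangle threshold p ~ 1/n. Asymptotically E[X] ~ (c³/6)·n^{3(1−α)} = (7³/6)·n^{1.5} → ∞; triangles are abundant w.h.p.

E[X] ≈ 71424.25465; in regime p = Θ(1/n^{1/2}) E[X] diverges (above the triangle threshold p ~ 1/n).


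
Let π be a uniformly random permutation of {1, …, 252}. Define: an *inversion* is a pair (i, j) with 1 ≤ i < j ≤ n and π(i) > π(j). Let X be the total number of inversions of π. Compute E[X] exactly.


Write X = Σ X_I over the C(252, 2) = 31626 pairs i < j, with X_I the indicator of one inversion.
There are 31626 indicators.
For each fixed pair i < j, the values π(i) and π(j) are two distinct elements of {1, …, 252} in uniformly random order; by symmetry P[π(i) > π(j)] = 1/2.
By linearity: E[X] = 31626 · (1/2) = C(252, 2) · (1/2) = 31626/2 = 15813 ≈ 15813.000.

E[X] = 15813 = 15813.000.


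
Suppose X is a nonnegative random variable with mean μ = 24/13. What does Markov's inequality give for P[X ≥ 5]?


μ = E[X] = 24/13, a = 5.
Markov: P[X ≥ 5] ≤ μ/a = (24/13)/5 = 24/65.
Numerically: ≈ 0.36923.
(Since a = 5 > μ = 1.84615, the bound 24/65 is < 1 and informative.)

P[X ≥ 5] ≤ 24/65 ≈ 0.36923.


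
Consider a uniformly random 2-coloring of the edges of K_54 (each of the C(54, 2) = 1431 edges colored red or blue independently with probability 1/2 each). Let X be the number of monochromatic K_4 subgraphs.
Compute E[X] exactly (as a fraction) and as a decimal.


Let X = Σ_S X_S over the C(54, 4) = 316251 subsets S of size 4, where X_S = 1 if the K_4 on S is monochromatic.
For a fixed S, the K_4 on S has C(4, 2) = 6 edges. P[all 6 edges red] = (1/2)^6, and likewise for blue, so P[monochromatic] = 2·(1/2)^6 = 2^{1 − 6} = 1/32.
Summing: E[X] = C(54, 4) · 2^{1 − 6} = 316251 · 1/32 = 316251/32.
Numerically: E[X] ≈ 9882.84375.

E[X] = C(54,4)·2^(1−C(4,2)) = 316251/32 ≈ 9882.84375.


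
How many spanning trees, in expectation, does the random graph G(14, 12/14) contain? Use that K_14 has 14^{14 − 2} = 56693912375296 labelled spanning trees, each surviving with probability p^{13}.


K_14 has 14^{14 − 2} = 56693912375296 labelled spanning trees.
For each such spanning tree H, let X_H = 1 if all 13 edges of H are present in G. Then P[X_H = 1] = p^{13} = (6/7)^{13} = 13060694016/96889010407.
Summing the indicators: E[X] = Σ_H E[X_H] = 56693912375296 · p^{13} = 56693912375296 · 13060694016/96889010407 = 53496602689536/7.
Numerically: E[X] ≈ 7.6424e+12.

E[X] = 56693912375296 · (6/7)^{13} = 53496602689536/7 ≈ 7.6424e+12.


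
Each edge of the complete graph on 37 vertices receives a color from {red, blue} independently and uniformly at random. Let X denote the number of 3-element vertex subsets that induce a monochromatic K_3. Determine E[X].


Let X = Σ_S X_S over the C(37, 3) = 7770 subsets S of size 3, where X_S = 1 if the K_3 on S is monochromatic.
For a fixed S, the K_3 on S has C(3, 2) = 3 edges. P[all 3 edges red] = (1/2)^3, and likewise for blue, so P[monochromatic] = 2·(1/2)^3 = 2^{1 − 3} = 1/4.
By linearity of expectation: E[X] = C(37, 3) · 2^{1 − 3} = 7770 · 1/4 = 3885/2.
Numerically: E[X] ≈ 1942.50000.

E[X] = C(37,3)·2^(1−C(3,2)) = 3885/2 ≈ 1942.50000.


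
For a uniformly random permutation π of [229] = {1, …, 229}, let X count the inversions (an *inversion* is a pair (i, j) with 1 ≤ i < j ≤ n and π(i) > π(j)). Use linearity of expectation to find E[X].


Write X = Σ X_I over the C(229, 2) = 26106 pairs i < j, with X_I the indicator of one inversion.
There are 26106 indicators.
For each fixed pair i < j, the values π(i) and π(j) are two distinct elements of {1, …, 229} in uniformly random order; by symmetry P[π(i) > π(j)] = 1/2.
By linearity: E[X] = 26106 · (1/2) = C(229, 2) · (1/2) = 26106/2 = 13053 ≈ 13053.00000.

E[X] = 13053 = 13053.00000.


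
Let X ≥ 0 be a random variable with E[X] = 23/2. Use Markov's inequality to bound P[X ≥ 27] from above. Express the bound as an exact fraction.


μ = E[X] = 23/2, a = 27.
Markov: P[X ≥ 27] ≤ μ/a = (23/2)/27 = 23/54.
Numerically: ≈ 0.4259.
(Since a = 27 > μ = 11.5000, the bound 23/54 is < 1 and informative.)

P[X ≥ 27] ≤ 23/54 ≈ 0.4259.


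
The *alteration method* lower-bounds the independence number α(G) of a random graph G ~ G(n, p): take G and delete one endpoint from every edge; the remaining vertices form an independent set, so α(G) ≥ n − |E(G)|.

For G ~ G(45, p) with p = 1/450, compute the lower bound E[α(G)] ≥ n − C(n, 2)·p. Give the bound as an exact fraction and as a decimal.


E[|E(G)|] = C(45, 2)·p = 990 · (1/450) = 11/5.
E[α(G)] ≥ n − E[|E(G)|] = 45 − 11/5 = 214/5.
Numerically: ≈ 42.8000.
(This is only a lower bound; the true E[α(G)] may be larger.)

E[α(G)] ≥ 214/5 ≈ 42.8000.


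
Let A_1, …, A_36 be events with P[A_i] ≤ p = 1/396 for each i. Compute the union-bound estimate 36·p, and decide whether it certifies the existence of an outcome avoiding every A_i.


Union bound: P[∪_{i=1}^{36} A_i] ≤ Σ_i P[A_i] ≤ 36·p = 36·(1/396) = 1/11.
Numerically: 1/11 ≈ 0.0909.
Is 1/11 < 1? YES.
Since P[∪ A_i] ≤ 1/11 < 1, the complement has P[∩ A_i^c] ≥ 1 − 1/11 = 10/11 > 0, so some outcome avoids every A_i.

36·p = 1/11 ≈ 0.0909; existence CERTIFIED by the union bound.


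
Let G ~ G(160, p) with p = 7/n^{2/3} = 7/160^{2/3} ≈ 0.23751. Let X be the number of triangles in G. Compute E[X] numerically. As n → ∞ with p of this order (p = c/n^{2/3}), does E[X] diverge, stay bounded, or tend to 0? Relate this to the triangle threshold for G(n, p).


Number of potential triangles: C(160, 3) = 669920.
Each occurs with probability p³ ≈ (0.23751)³ ≈ 1.3398438e-02.
By linearity: E[X] = C(160, 3)·p³ ≈ 669920 · 1.3398438e-02 ≈ 8975.88125.
Since α = 2/3 < 1, p = c/n^{2/3} ≫ 1/n is above the triangle threshold p ~ 1/n. Asymptotically E[X] ~ (c³/6)·n^{3(1−α)} = (7³/6)·n^{1} → ∞; triangles are abundant w.h.p.

E[X] ≈ 8975.88125; in regime p = Θ(1/n^{2/3}) E[X] diverges (above the triangle threshold p ~ 1/n).


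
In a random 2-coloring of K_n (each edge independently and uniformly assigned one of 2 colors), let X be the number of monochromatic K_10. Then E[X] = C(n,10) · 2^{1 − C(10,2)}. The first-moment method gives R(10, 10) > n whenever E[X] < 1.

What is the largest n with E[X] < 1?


We need C(n, 10) · 2^{1 − 45} < 1, i.e. C(n, 10) < 2^{45 − 1} = 17592186044416.
Check values of n near the boundary:
  n = 99: C(99, 10) = 15579278510796; 15579278510796 < 17592186044416? YES
  n = 100: C(100, 10) = 17310309456440; 17310309456440 < 17592186044416? YES
  n = 101: C(101, 10) = 19212541264840; 19212541264840 < 17592186044416? NO
  n = 102: C(102, 10) = 21300860967540; 21300860967540 < 17592186044416? NO
The largest n with C(n, 10) < 17592186044416 is n = 100 (where E[X] = 2163788682055/2199023255552 ≈ 0.98398). Hence R(10, 10) > 100, i.e. R(10, 10) ≥ 101.

Largest n = 100; hence R(10, 10) > 100.


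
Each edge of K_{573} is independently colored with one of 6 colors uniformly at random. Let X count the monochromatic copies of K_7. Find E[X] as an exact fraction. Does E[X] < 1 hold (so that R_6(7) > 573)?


E[X] = C(573, 7) · 6^{1 − 21} = 3878597732564412 · 6^{−20} = 3878597732564412/3656158440062976.
As a reduced fraction: E[X] = 11970980656063/11284439629824 ≈ 1.0608.
Is E[X] < 1? NO.
Since E[X] ≥ 1, the first-moment bound is inconclusive at n = 573; it does NOT by itself certify R_6(7) > 573.

E[X] = 11970980656063/11284439629824 ≈ 1.0608; E[X] ≥ 1; first-moment method inconclusive here.


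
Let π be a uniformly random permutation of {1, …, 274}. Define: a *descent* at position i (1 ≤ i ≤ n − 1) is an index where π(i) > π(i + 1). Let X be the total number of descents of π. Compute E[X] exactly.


Write X = Σ X_I over i = 1, …, 273, with X_I the indicator of one descent.
There are 273 indicators.
For each fixed i, the pair (π(i), π(i+1)) is a uniformly random ordered pair of distinct values from {1, …, 274}; by symmetry P[π(i) > π(i+1)] = 1/2.
By linearity: E[X] = 273 · (1/2) = (274 − 1) · (1/2) = 273/2 ≈ 136.500000.

E[X] = 273/2 = 136.500000.


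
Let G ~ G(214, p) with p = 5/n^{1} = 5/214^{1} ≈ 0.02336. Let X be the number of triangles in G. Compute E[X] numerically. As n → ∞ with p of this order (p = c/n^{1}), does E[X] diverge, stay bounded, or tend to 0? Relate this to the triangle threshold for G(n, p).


Number of potential triangles: C(214, 3) = 1610564.
Each occurs with probability p³ ≈ (0.02336)³ ≈ 1.275465e-05.
By linearity: E[X] = C(214, 3)·p³ ≈ 1610564 · 1.275465e-05 ≈ 20.5422.
Here α = 1, so p = 5/n is exactly at the triangle threshold p ~ 1/n. Asymptotically E[X] → c³/6 = 5³/6 = 125/6 ≈ 20.8333, a bounded constant. In this regime the triangle count is asymptotically Poisson(c³/6).

E[X] ≈ 20.5422; in regime p = Θ(1/n^{1}) E[X] stays bounded (at the triangle threshold p ~ 1/n).


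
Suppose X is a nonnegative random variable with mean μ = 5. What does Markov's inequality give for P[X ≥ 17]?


μ = E[X] = 5, a = 17.
Markov: P[X ≥ 17] ≤ μ/a = (5)/17 = 5/17.
Numerically: ≈ 0.2941.
(Since a = 17 > μ = 5.0000, the bound 5/17 is < 1 and informative.)

P[X ≥ 17] ≤ 5/17 ≈ 0.2941.


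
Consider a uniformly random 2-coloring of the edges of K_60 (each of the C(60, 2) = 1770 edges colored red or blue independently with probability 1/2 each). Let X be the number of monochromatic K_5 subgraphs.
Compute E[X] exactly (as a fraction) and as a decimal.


Let X = Σ_S X_S over the C(60, 5) = 5461512 subsets S of size 5, where X_S = 1 if the K_5 on S is monochromatic.
For a fixed S, the K_5 on S has C(5, 2) = 10 edges. P[all 10 edges red] = (1/2)^10, and likewise for blue, so P[monochromatic] = 2·(1/2)^10 = 2^{1 − 10} = 1/512.
Summing: E[X] = C(60, 5) · 2^{1 − 10} = 5461512 · 1/512 = 682689/64.
Numerically: E[X] ≈ 10667.015625.

E[X] = C(60,5)·2^(1−C(5,2)) = 682689/64 ≈ 10667.015625.


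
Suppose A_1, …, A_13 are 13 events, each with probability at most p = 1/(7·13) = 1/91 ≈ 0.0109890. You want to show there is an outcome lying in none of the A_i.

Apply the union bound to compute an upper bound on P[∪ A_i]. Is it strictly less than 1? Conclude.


Union bound: P[∪_{i=1}^{13} A_i] ≤ Σ_i P[A_i] ≤ 13·p = 13·(1/91) = 1/7.
Numerically: 1/7 ≈ 0.1428571.
Is 1/7 < 1? YES.
Since P[∪ A_i] ≤ 1/7 < 1, the complement has P[∩ A_i^c] ≥ 1 − 1/7 = 6/7 > 0, so some outcome avoids every A_i.

13·p = 1/7 ≈ 0.1428571; existence CERTIFIED by the union bound.


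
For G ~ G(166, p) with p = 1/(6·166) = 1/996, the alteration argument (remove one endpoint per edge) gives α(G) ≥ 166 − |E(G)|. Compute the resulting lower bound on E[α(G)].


E[|E(G)|] = C(166, 2)·p = 13695 · (1/996) = 55/4.
E[α(G)] ≥ n − E[|E(G)|] = 166 − 55/4 = 609/4.
Numerically: ≈ 152.2500.
(This is only a lower bound; the true E[α(G)] may be larger.)

E[α(G)] ≥ 609/4 ≈ 152.2500.


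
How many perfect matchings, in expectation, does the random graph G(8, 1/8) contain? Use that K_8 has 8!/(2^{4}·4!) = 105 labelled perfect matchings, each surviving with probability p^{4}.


K_8 has 8!/(2^{4}·4!) = 105 labelled perfect matchings.
For each such perfect matching H, let X_H = 1 if all 4 edges of H are present in G. Then P[X_H = 1] = p^{4} = (1/8)^{4} = 1/4096.
By linearity: E[X] = Σ_H E[X_H] = 105 · p^{4} = 105 · 1/4096 = 105/4096.
Numerically: E[X] ≈ 0.02563.

E[X] = 105 · (1/8)^{4} = 105/4096 ≈ 0.02563.


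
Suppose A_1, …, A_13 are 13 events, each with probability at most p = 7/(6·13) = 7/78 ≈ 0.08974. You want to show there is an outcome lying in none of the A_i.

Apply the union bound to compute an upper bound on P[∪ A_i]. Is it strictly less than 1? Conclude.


Union bound: P[∪_{i=1}^{13} A_i] ≤ Σ_i P[A_i] ≤ 13·p = 13·(7/78) = 7/6.
Numerically: 7/6 ≈ 1.16667.
Is 7/6 < 1? NO.
Since the bound 7/6 is ≥ 1, the union bound is uninformative here; it does NOT by itself certify existence.

13·p = 7/6 ≈ 1.16667; existence NOT certified by the union bound.


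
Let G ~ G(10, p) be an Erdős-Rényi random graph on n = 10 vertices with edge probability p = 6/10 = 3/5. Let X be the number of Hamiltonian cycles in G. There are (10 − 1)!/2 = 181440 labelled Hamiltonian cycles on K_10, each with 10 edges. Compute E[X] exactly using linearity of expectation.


K_10 has (10 − 1)!/2 = 181440 labelled Hamiltonian cycles.
For each such Hamiltonian cycle H, let X_H = 1 if all 10 edges of H are present in G. Then P[X_H = 1] = p^{10} = (3/5)^{10} = 59049/9765625.
Summing the indicators: E[X] = Σ_H E[X_H] = 181440 · p^{10} = 181440 · 59049/9765625 = 2142770112/1953125.
Numerically: E[X] ≈ 1097.1.

E[X] = 181440 · (3/5)^{10} = 2142770112/1953125 ≈ 1097.1.


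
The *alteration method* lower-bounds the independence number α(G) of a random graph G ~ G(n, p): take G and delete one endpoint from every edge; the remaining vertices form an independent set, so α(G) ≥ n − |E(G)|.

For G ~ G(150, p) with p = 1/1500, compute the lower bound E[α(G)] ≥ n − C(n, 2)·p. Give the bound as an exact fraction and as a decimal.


E[|E(G)|] = C(150, 2)·p = 11175 · (1/1500) = 149/20.
E[α(G)] ≥ n − E[|E(G)|] = 150 − 149/20 = 2851/20.
Numerically: ≈ 142.550000.
(This is only a lower bound; the true E[α(G)] may be larger.)

E[α(G)] ≥ 2851/20 ≈ 142.550000.


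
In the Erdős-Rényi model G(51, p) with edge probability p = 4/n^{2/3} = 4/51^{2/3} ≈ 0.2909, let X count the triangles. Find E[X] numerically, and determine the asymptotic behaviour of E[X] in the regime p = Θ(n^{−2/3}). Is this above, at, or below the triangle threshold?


Number of potential triangles: C(51, 3) = 20825.
Each occurs with probability p³ ≈ (0.2909)³ ≈ 2.460592e-02.
By linearity: E[X] = C(51, 3)·p³ ≈ 20825 · 2.460592e-02 ≈ 512.4183.
Since α = 2/3 < 1, p = c/n^{2/3} ≫ 1/n is above the triangle threshold p ~ 1/n. Asymptotically E[X] ~ (c³/6)·n^{3(1−α)} = (4³/6)·n^{1} → ∞; triangles are abundant w.h.p.

E[X] ≈ 512.4183; in regime p = Θ(1/n^{2/3}) E[X] diverges (above the triangle threshold p ~ 1/n).


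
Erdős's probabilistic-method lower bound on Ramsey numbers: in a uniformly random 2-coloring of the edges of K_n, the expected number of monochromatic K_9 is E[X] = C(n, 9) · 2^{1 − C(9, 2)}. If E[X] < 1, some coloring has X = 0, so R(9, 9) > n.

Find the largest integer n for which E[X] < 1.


We need C(n, 9) · 2^{1 − 36} < 1, i.e. C(n, 9) < 2^{36 − 1} = 34359738368.
Check values of n near the boundary:
  n = 62: C(62, 9) = 20286591270; 20286591270 < 34359738368? YES
  n = 63: C(63, 9) = 23667689815; 23667689815 < 34359738368? YES
  n = 64: C(64, 9) = 27540584512; 27540584512 < 34359738368? YES
  n = 65: C(65, 9) = 31966749880; 31966749880 < 34359738368? YES
  n = 66: C(66, 9) = 37014131440; 37014131440 < 34359738368? NO
The largest n with C(n, 9) < 34359738368 is n = 65 (where E[X] = 3995843735/4294967296 ≈ 0.930355). Hence R(9, 9) > 65, i.e. R(9, 9) ≥ 66.

Largest n = 65; hence R(9, 9) > 65.


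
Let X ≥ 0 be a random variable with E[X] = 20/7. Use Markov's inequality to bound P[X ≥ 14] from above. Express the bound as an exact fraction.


μ = E[X] = 20/7, a = 14.
Markov: P[X ≥ 14] ≤ μ/a = (20/7)/14 = 10/49.
Numerically: ≈ 0.2041.
(Since a = 14 > μ = 2.8571, the bound 10/49 is < 1 and informative.)

P[X ≥ 14] ≤ 10/49 ≈ 0.2041.


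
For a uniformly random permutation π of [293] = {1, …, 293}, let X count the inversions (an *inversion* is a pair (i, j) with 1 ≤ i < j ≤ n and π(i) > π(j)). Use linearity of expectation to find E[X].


Write X = Σ X_I over the C(293, 2) = 42778 pairs i < j, with X_I the indicator of one inversion.
There are 42778 indicators.
For each fixed pair i < j, the values π(i) and π(j) are two distinct elements of {1, …, 293} in uniformly random order; by symmetry P[π(i) > π(j)] = 1/2.
By linearity: E[X] = 42778 · (1/2) = C(293, 2) · (1/2) = 42778/2 = 21389 ≈ 21389.00000.

E[X] = 21389 = 21389.00000.


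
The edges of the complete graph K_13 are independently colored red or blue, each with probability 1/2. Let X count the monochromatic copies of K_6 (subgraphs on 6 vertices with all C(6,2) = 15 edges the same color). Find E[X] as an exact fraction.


Let X = Σ_S X_S over the C(13, 6) = 1716 subsets S of size 6, where X_S = 1 if the K_6 on S is monochromatic.
For a fixed S, the K_6 on S has C(6, 2) = 15 edges. P[all 15 edges red] = (1/2)^15, and likewise for blue, so P[monochromatic] = 2·(1/2)^15 = 2^{1 − 15} = 1/16384.
By linearity of expectation: E[X] = C(13, 6) · 2^{1 − 15} = 1716 · 1/16384 = 429/4096.
Numerically: E[X] ≈ 0.105.

E[X] = C(13,6)·2^(1−C(6,2)) = 429/4096 ≈ 0.105.


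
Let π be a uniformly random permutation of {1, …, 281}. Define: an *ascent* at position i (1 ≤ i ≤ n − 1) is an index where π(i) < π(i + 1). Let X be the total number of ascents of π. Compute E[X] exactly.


Write X = Σ X_I over i = 1, …, 280, with X_I the indicator of one ascent.
There are 280 indicators.
For each fixed i, the pair (π(i), π(i+1)) is a uniformly random ordered pair of distinct values from {1, …, 281}; by symmetry P[π(i) < π(i+1)] = 1/2.
By linearity: E[X] = 280 · (1/2) = (281 − 1) · (1/2) = 140 ≈ 140.00000.

E[X] = 140 = 140.00000.


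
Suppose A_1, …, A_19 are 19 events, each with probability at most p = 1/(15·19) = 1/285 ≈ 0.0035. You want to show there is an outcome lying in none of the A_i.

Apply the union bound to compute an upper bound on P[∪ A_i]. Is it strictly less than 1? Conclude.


Union bound: P[∪_{i=1}^{19} A_i] ≤ Σ_i P[A_i] ≤ 19·p = 19·(1/285) = 1/15.
Numerically: 1/15 ≈ 0.0667.
Is 1/15 < 1? YES.
Since P[∪ A_i] ≤ 1/15 < 1, the complement has P[∩ A_i^c] ≥ 1 − 1/15 = 14/15 > 0, so some outcome avoids every A_i.

19·p = 1/15 ≈ 0.0667; existence CERTIFIED by the union bound.


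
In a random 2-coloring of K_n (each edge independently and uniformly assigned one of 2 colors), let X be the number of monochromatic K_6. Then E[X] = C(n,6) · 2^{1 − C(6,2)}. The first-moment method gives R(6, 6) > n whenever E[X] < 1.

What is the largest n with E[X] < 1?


We need C(n, 6) · 2^{1 − 15} < 1, i.e. C(n, 6) < 2^{15 − 1} = 16384.
Check values of n near the boundary:
  n = 15: C(15, 6) = 5005; 5005 < 16384? YES
  n = 16: C(16, 6) = 8008; 8008 < 16384? YES
  n = 17: C(17, 6) = 12376; 12376 < 16384? YES
  n = 18: C(18, 6) = 18564; 18564 < 16384? NO
  n = 19: C(19, 6) = 27132; 27132 < 16384? NO
The largest n with C(n, 6) < 16384 is n = 17 (where E[X] = 1547/2048 ≈ 0.7553711). Hence R(6, 6) > 17, i.e. R(6, 6) ≥ 18.

Largest n = 17; hence R(6, 6) > 17.


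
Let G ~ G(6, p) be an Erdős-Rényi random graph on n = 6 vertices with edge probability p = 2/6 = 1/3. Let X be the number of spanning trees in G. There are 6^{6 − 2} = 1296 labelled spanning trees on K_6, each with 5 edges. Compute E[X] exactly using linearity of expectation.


K_6 has 6^{6 − 2} = 1296 labelled spanning trees.
For each such spanning tree H, let X_H = 1 if all 5 edges of H are present in G. Then P[X_H = 1] = p^{5} = (1/3)^{5} = 1/243.
Summing the indicators: E[X] = Σ_H E[X_H] = 1296 · p^{5} = 1296 · 1/243 = 16/3.
Numerically: E[X] ≈ 5.33.

E[X] = 1296 · (1/3)^{5} = 16/3 ≈ 5.33.


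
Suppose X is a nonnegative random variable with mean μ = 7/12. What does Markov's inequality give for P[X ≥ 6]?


μ = E[X] = 7/12, a = 6.
Markov: P[X ≥ 6] ≤ μ/a = (7/12)/6 = 7/72.
Numerically: ≈ 0.097.
(Since a = 6 > μ = 0.583, the bound 7/72 is < 1 and informative.)

P[X ≥ 6] ≤ 7/72 ≈ 0.097.


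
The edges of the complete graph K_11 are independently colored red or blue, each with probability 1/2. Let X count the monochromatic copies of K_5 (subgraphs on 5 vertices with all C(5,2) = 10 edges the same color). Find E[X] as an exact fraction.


Let X = Σ_S X_S over the C(11, 5) = 462 subsets S of size 5, where X_S = 1 if the K_5 on S is monochromatic.
For a fixed S, the K_5 on S has C(5, 2) = 10 edges. P[all 10 edges red] = (1/2)^10, and likewise for blue, so P[monochromatic] = 2·(1/2)^10 = 2^{1 − 10} = 1/512.
By linearity: E[X] = C(11, 5) · 2^{1 − 10} = 462 · 1/512 = 231/256.
Numerically: E[X] ≈ 0.902.

E[X] = C(11,5)·2^(1−C(5,2)) = 231/256 ≈ 0.902.


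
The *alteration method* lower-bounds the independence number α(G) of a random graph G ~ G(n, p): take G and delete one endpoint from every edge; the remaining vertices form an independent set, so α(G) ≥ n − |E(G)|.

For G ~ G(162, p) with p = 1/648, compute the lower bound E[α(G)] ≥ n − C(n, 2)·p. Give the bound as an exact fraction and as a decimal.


E[|E(G)|] = C(162, 2)·p = 13041 · (1/648) = 161/8.
E[α(G)] ≥ n − E[|E(G)|] = 162 − 161/8 = 1135/8.
Numerically: ≈ 141.875000.
(This is only a lower bound; the true E[α(G)] may be larger.)

E[α(G)] ≥ 1135/8 ≈ 141.875000.


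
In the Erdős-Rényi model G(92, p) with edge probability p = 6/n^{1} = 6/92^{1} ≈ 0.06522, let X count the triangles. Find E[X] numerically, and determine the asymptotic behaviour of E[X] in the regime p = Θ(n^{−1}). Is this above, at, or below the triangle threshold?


Number of potential triangles: C(92, 3) = 125580.
Each occurs with probability p³ ≈ (0.06522)³ ≈ 2.773897e-04.
By linearity: E[X] = C(92, 3)·p³ ≈ 125580 · 2.773897e-04 ≈ 34.8346.
Here α = 1, so p = 6/n is exactly at the triangle threshold p ~ 1/n. Asymptotically E[X] → c³/6 = 6³/6 = 36 ≈ 36.0000, a bounded constant. In this regime the triangle count is asymptotically Poisson(c³/6).

E[X] ≈ 34.8346; in regime p = Θ(1/n^{1}) E[X] stays bounded (at the triangle threshold p ~ 1/n).


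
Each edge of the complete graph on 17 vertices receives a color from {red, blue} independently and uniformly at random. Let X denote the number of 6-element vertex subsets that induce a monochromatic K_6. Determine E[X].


Let X = Σ_S X_S over the C(17, 6) = 12376 subsets S of size 6, where X_S = 1 if the K_6 on S is monochromatic.
For a fixed S, the K_6 on S has C(6, 2) = 15 edges. P[all 15 edges red] = (1/2)^15, and likewise for blue, so P[monochromatic] = 2·(1/2)^15 = 2^{1 − 15} = 1/16384.
By linearity: E[X] = C(17, 6) · 2^{1 − 15} = 12376 · 1/16384 = 1547/2048.
Numerically: E[X] ≈ 0.755371.

E[X] = C(17,6)·2^(1−C(6,2)) = 1547/2048 ≈ 0.755371.


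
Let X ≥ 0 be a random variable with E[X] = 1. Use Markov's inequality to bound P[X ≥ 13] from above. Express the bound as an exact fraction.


μ = E[X] = 1, a = 13.
Markov: P[X ≥ 13] ≤ μ/a = (1)/13 = 1/13.
Numerically: ≈ 0.076923.
(Since a = 13 > μ = 1.000000, the bound 1/13 is < 1 and informative.)

P[X ≥ 13] ≤ 1/13 ≈ 0.076923.


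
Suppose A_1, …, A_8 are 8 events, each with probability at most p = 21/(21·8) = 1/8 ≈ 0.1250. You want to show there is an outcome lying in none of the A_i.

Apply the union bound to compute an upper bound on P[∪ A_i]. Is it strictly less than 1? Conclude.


Union bound: P[∪_{i=1}^{8} A_i] ≤ Σ_i P[A_i] ≤ 8·p = 8·(1/8) = 1.
Numerically: 1 ≈ 1.0000.
Is 1 < 1? NO.
Since the bound 1 is ≥ 1, the union bound is uninformative here; it does NOT by itself certify existence.

8·p = 1 ≈ 1.0000; existence NOT certified by the union bound.


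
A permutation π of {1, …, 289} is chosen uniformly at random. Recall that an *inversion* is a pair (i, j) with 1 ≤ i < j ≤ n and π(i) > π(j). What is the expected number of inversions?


Write X = Σ X_I over the C(289, 2) = 41616 pairs i < j, with X_I the indicator of one inversion.
There are 41616 indicators.
For each fixed pair i < j, the values π(i) and π(j) are two distinct elements of {1, …, 289} in uniformly random order; by symmetry P[π(i) > π(j)] = 1/2.
By linearity: E[X] = 41616 · (1/2) = C(289, 2) · (1/2) = 41616/2 = 20808 ≈ 20808.000000.

E[X] = 20808 = 20808.000000.


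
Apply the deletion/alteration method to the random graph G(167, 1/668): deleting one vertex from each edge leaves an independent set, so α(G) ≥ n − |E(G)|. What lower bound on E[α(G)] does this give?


E[|E(G)|] = C(167, 2)·p = 13861 · (1/668) = 83/4.
E[α(G)] ≥ n − E[|E(G)|] = 167 − 83/4 = 585/4.
Numerically: ≈ 146.250.
(This is only a lower bound; the true E[α(G)] may be larger.)

E[α(G)] ≥ 585/4 ≈ 146.250.


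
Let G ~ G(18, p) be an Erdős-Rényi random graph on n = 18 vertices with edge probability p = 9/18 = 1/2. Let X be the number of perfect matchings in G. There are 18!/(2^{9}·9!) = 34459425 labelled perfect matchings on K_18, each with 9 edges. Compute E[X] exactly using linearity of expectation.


K_18 has 18!/(2^{9}·9!) = 34459425 labelled perfect matchings.
For each such perfect matching H, let X_H = 1 if all 9 edges of H are present in G. Then P[X_H = 1] = p^{9} = (1/2)^{9} = 1/512.
By linearity of expectation: E[X] = Σ_H E[X_H] = 34459425 · p^{9} = 34459425 · 1/512 = 34459425/512.
Numerically: E[X] ≈ 6.73e+04.

E[X] = 34459425 · (1/2)^{9} = 34459425/512 ≈ 6.73e+04.


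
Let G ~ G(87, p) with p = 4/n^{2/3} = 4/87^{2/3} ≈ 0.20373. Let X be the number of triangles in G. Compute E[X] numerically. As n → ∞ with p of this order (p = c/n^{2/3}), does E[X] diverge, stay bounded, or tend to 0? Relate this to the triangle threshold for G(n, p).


Number of potential triangles: C(87, 3) = 105995.
Each occurs with probability p³ ≈ (0.20373)³ ≈ 8.4555423e-03.
By linearity: E[X] = C(87, 3)·p³ ≈ 105995 · 8.4555423e-03 ≈ 896.24521.
Since α = 2/3 < 1, p = c/n^{2/3} ≫ 1/n is above the triangle threshold p ~ 1/n. Asymptotically E[X] ~ (c³/6)·n^{3(1−α)} = (4³/6)·n^{1} → ∞; triangles are abundant w.h.p.

E[X] ≈ 896.24521; in regime p = Θ(1/n^{2/3}) E[X] diverges (above the triangle threshold p ~ 1/n).


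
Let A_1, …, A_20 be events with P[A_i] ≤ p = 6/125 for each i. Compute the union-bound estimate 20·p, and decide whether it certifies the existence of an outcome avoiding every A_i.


Union bound: P[∪_{i=1}^{20} A_i] ≤ Σ_i P[A_i] ≤ 20·p = 20·(6/125) = 24/25.
Numerically: 24/25 ≈ 0.960.
Is 24/25 < 1? YES.
Since P[∪ A_i] ≤ 24/25 < 1, the complement has P[∩ A_i^c] ≥ 1 − 24/25 = 1/25 > 0, so some outcome avoids every A_i.

20·p = 24/25 ≈ 0.960; existence CERTIFIED by the union bound.


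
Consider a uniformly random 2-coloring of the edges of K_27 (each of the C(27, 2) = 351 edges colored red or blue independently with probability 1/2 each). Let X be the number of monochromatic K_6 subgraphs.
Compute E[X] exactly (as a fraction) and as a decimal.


Let X = Σ_S X_S over the C(27, 6) = 296010 subsets S of size 6, where X_S = 1 if the K_6 on S is monochromatic.
For a fixed S, the K_6 on S has C(6, 2) = 15 edges. P[all 15 edges red] = (1/2)^15, and likewise for blue, so P[monochromatic] = 2·(1/2)^15 = 2^{1 − 15} = 1/16384.
By linearity: E[X] = C(27, 6) · 2^{1 − 15} = 296010 · 1/16384 = 148005/8192.
Numerically: E[X] ≈ 18.06702.

E[X] = C(27,6)·2^(1−C(6,2)) = 148005/8192 ≈ 18.06702.


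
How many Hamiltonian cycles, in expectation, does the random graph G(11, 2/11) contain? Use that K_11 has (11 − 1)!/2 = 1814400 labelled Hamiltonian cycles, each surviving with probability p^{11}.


K_11 has (11 − 1)!/2 = 1814400 labelled Hamiltonian cycles.
For each such Hamiltonian cycle H, let X_H = 1 if all 11 edges of H are present in G. Then P[X_H = 1] = p^{11} = (2/11)^{11} = 2048/285311670611.
Summing the indicators: E[X] = Σ_H E[X_H] = 1814400 · p^{11} = 1814400 · 2048/285311670611 = 3715891200/285311670611.
Numerically: E[X] ≈ 0.01302.

E[X] = 1814400 · (2/11)^{11} = 3715891200/285311670611 ≈ 0.01302.


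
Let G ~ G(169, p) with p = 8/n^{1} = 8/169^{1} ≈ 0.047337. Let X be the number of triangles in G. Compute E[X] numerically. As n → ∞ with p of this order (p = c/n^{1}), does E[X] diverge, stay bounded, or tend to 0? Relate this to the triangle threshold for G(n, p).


Number of potential triangles: C(169, 3) = 790244.
Each occurs with probability p³ ≈ (0.047337)³ ≈ 1.0607422e-04.
By linearity: E[X] = C(169, 3)·p³ ≈ 790244 · 1.0607422e-04 ≈ 83.82452.
Here α = 1, so p = 8/n is exactly at the triangle threshold p ~ 1/n. Asymptotically E[X] → c³/6 = 8³/6 = 256/3 ≈ 85.33333, a bounded constant. In this regime the triangle count is asymptotically Poisson(c³/6).

E[X] ≈ 83.82452; in regime p = Θ(1/n^{1}) E[X] stays bounded (at the triangle threshold p ~ 1/n).


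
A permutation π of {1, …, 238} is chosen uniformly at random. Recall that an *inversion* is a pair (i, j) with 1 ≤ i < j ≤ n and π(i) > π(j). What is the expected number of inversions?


Write X = Σ X_I over the C(238, 2) = 28203 pairs i < j, with X_I the indicator of one inversion.
There are 28203 indicators.
For each fixed pair i < j, the values π(i) and π(j) are two distinct elements of {1, …, 238} in uniformly random order; by symmetry P[π(i) > π(j)] = 1/2.
By linearity: E[X] = 28203 · (1/2) = C(238, 2) · (1/2) = 28203/2 = 28203/2 ≈ 14101.500000.

E[X] = 28203/2 = 14101.500000.


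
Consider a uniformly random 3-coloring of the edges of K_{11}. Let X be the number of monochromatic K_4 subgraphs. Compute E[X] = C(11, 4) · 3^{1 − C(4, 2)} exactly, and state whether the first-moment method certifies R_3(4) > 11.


E[X] = C(11, 4) · 3^{1 − 6} = 330 · 3^{−5} = 330/243.
As a reduced fraction: E[X] = 110/81 ≈ 1.3580.
Is E[X] < 1? NO.
Since E[X] ≥ 1, the first-moment bound is inconclusive at n = 11; it does NOT by itself certify R_3(4) > 11.

E[X] = 110/81 ≈ 1.3580; E[X] ≥ 1; first-moment method inconclusive here.


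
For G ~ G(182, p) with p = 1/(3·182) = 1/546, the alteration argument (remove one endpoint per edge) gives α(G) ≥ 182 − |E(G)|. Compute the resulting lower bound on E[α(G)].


E[|E(G)|] = C(182, 2)·p = 16471 · (1/546) = 181/6.
E[α(G)] ≥ n − E[|E(G)|] = 182 − 181/6 = 911/6.
Numerically: ≈ 151.83333.
(This is only a lower bound; the true E[α(G)] may be larger.)

E[α(G)] ≥ 911/6 ≈ 151.83333.


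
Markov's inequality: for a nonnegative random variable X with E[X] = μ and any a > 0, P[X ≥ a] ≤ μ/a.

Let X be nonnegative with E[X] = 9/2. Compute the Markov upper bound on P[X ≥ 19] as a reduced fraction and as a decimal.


μ = E[X] = 9/2, a = 19.
Markov: P[X ≥ 19] ≤ μ/a = (9/2)/19 = 9/38.
Numerically: ≈ 0.236842.
(Since a = 19 > μ = 4.500000, the bound 9/38 is < 1 and informative.)

P[X ≥ 19] ≤ 9/38 ≈ 0.236842.


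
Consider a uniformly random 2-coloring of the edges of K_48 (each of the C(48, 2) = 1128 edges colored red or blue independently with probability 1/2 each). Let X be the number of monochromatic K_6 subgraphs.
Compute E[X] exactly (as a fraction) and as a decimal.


Let X = Σ_S X_S over the C(48, 6) = 12271512 subsets S of size 6, where X_S = 1 if the K_6 on S is monochromatic.
For a fixed S, the K_6 on S has C(6, 2) = 15 edges. P[all 15 edges red] = (1/2)^15, and likewise for blue, so P[monochromatic] = 2·(1/2)^15 = 2^{1 − 15} = 1/16384.
By linearity: E[X] = C(48, 6) · 2^{1 − 15} = 12271512 · 1/16384 = 1533939/2048.
Numerically: E[X] ≈ 748.99365.

E[X] = C(48,6)·2^(1−C(6,2)) = 1533939/2048 ≈ 748.99365.


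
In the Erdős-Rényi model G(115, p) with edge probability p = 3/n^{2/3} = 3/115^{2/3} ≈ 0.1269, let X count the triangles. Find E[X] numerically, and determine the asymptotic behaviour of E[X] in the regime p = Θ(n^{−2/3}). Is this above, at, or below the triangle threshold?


Number of potential triangles: C(115, 3) = 246905.
Each occurs with probability p³ ≈ (0.1269)³ ≈ 2.041588e-03.
By linearity: E[X] = C(115, 3)·p³ ≈ 246905 · 2.041588e-03 ≈ 504.0783.
Since α = 2/3 < 1, p = c/n^{2/3} ≫ 1/n is above the triangle threshold p ~ 1/n. Asymptotically E[X] ~ (c³/6)·n^{3(1−α)} = (3³/6)·n^{1} → ∞; triangles are abundant w.h.p.

E[X] ≈ 504.0783; in regime p = Θ(1/n^{2/3}) E[X] diverges (above the triangle threshold p ~ 1/n).


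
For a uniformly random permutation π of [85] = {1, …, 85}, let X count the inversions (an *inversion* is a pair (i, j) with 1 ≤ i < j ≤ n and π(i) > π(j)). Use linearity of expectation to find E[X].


Write X = Σ X_I over the C(85, 2) = 3570 pairs i < j, with X_I the indicator of one inversion.
There are 3570 indicators.
For each fixed pair i < j, the values π(i) and π(j) are two distinct elements of {1, …, 85} in uniformly random order; by symmetry P[π(i) > π(j)] = 1/2.
By linearity: E[X] = 3570 · (1/2) = C(85, 2) · (1/2) = 3570/2 = 1785 ≈ 1785.0000.

E[X] = 1785 = 1785.0000.
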